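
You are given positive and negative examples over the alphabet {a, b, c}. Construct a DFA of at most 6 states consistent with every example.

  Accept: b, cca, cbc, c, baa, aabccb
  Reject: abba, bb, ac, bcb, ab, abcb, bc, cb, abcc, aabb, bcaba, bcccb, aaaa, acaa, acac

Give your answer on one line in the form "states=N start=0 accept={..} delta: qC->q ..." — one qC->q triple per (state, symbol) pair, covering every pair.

Grow the machine one transition at a time. Run the examples from 0; the earliest place one falls off (shortest prefix, ties alphabetical) gets sent to the lowest-numbered state that keeps every Accept/Reject pair distinguishable — a pair clashes when both reach the same state with identical unread suffix — and to a fresh state only if none does.
a: 0a undefined. 0a->0: no, b/ab meet in 0 with "b" left. Open state 1: 0a->1.
b: 0b undefined. 0b->0: no, b/bb meet in 0. 0b->1: ok.
c: 0c undefined. 0c->0: no, b/cb meet in 1. 0c->1: ok.
aa: 1a undefined. 1a->0: ok.
ab: 1b undefined. 1b->0: ok.
ac: 1c undefined. 1c->0: no, b/bcb meet in 1. 1c->1: no, b/ac meet in 1. Open state 2: 1c->2.
aca: 2a undefined. 2a->0: no, b/acaa meet in 1. 2a->1: no, b/bcaba meet in 1. 2a->2: no, cca/ac meet in 2. Open state 3: 2a->3.
bcb: 2b undefined. 2b->0: ok.
bcc: 2c undefined. 2c->0: ok.
acaa: 3a undefined. 3a->0: ok.
acac: 3c undefined. 3c->0: ok.
bcab: 3b undefined. 3b->0: no, b/bcaba meet in 1. 3b->1: ok.
All examples now run through 4 states with every (state, symbol) defined. Accept strings end in {1,3}, Reject strings end in {0,2}; accept={1,3}.

states=4 start=0 accept={1,3} delta: 0a->1 0b->1 0c->1 1a->0 1b->0 1c->2 2a->3 2b->0 2c->0 3a->0 3b->1 3c->0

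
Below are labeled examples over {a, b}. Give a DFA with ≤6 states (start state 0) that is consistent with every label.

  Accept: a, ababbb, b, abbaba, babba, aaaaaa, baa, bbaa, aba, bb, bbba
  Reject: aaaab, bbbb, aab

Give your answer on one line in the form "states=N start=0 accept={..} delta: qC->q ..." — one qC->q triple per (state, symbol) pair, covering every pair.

states=5 start=0 accept={0,1,2} delta: 0a->1 0b->1 1a->2 1b->2 2a->2 2b->3 3a->0 3b->4 4a->0 4b->0

State merging on the prefix tree: take the shortest (then alphabetical) example prefix whose next move is undefined and point that move at state 0, else 1, else 2, ...; a target is out if some Accept/Reject pair would then sit in one state with the same input left (inseparable). If every existing state is out, open a new one.
a: 0a undefined. 0a->0: no, b/aaaab meet in 0 with "b" left. Open state 1: 0a->1.
b: 0b undefined. 0b->0: no, b/bbbb meet in 0. 0b->1: ok.
aa: 1a undefined. 1a->0: no, a/aaaab meet in 1. 1a->1: no, bb/aaaab meet in 1 with "b" left. Open state 2: 1a->2.
ab: 1b undefined. 1b->0: no, ababbb/bbbb meet in 0. 1b->1: no, a/bbbb meet in 1. 1b->2: ok.
aaa: 2a undefined. 2a->0: no, ababbb/aab meet in 2 with "b" left. 2a->1: no, ababbb/bbbb meet in 2 with "bb" left. 2a->2: ok.
aab: 2b undefined. 2b->0: no, a/bbbb meet in 1. 2b->1: no, a/aaaab meet in 1. 2b->2: no, ababbb/aaaab meet in 2. Open state 3: 2b->3.
abba: 3a undefined. 3a->0: ok.
babb: 3b undefined. 3b->0: no, bbba/bbbb meet in 0. 3b->1: no, a/bbbb meet in 1. 3b->2: no, ababbb/aaaab meet in 3. 3b->3: no, ababbb/aaaab meet in 3. Open state 4: 3b->4.
babba: 4a undefined. 4a->0: ok.
ababbb: 4b undefined. 4b->0: ok.
All examples now run through 5 states with every (state, symbol) defined. Accept strings end in {0,1,2}, Reject strings end in {3,4}; accept={0,1,2}.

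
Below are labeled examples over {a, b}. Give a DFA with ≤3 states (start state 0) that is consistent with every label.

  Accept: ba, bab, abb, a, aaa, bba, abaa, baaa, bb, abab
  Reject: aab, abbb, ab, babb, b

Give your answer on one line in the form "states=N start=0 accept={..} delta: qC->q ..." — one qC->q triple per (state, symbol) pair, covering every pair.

Grow the machine one transition at a time. Run the examples from 0; the earliest place one falls off (shortest prefix, ties alphabetical) gets sent to the lowest-numbered state that keeps every Accept/Reject pair distinguishable — a pair clashes when both reach the same state with identical unread suffix — and to a fresh state only if none does.
a: 0a undefined. 0a->0: ok.
b: 0b undefined. 0b->0: no, ba/aab meet in 0. Open state 1: 0b->1.
ba: 1a undefined. 1a->0: no, bab/aab meet in 1. 1a->1: no, ba/aab meet in 1. Open state 2: 1a->2.
bb: 1b undefined. 1b->0: ok.
baa: 2a undefined. 2a->0: ok.
bab: 2b undefined. 2b->0: ok.
All examples now run through 3 states with every (state, symbol) defined. Accept strings end in {0,2}, Reject strings end in {1}; accept={0,2}.

states=3 start=0 accept={0,2} delta: 0a->0 0b->1 1a->2 1b->0 2a->0 2b->0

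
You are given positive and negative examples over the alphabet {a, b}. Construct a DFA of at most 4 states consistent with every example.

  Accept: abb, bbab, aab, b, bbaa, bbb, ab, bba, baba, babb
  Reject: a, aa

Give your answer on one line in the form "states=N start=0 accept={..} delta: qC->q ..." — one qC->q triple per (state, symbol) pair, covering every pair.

State merging on the prefix tree: take the shortest (then alphabetical) example prefix whose next move is undefined and point that move at state 0, else 1, else 2, ...; a target is out if some Accept/Reject pair would then sit in one state with the same input left (inseparable). If every existing state is out, open a new one.
a: 0a undefined. 0a->0: ok.
b: 0b undefined. 0b->0: no, abb/a meet in 0. Open state 1: 0b->1.
ba: 1a undefined. 1a->0: no, baba/a meet in 0. 1a->1: ok.
bb: 1b undefined. 1b->0: no, abb/a meet in 0. 1b->1: ok.
All examples now run through 2 states with every (state, symbol) defined. Accept strings end in {1}, Reject strings end in {0}; accept={1}.

states=2 start=0 accept={1} delta: 0a->0 0b->1 1a->1 1b->1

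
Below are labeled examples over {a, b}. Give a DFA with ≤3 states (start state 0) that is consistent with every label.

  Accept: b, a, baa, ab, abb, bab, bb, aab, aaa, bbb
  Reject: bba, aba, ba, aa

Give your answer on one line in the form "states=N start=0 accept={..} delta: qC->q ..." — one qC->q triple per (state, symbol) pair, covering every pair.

Fold the examples into a partial DFA from state 0: repeatedly fix the first undefined (state, symbol) met by the shortest-then-alphabetical prefix, trying targets in increasing order and rejecting any under which an Accept and a Reject string meet in one state with the same remainder; add a state when all current targets are rejected. Accepting states are where Accept strings end.
a: 0a undefined. 0a->0: no, a/aa meet in 0. Open state 1: 0a->1.
b: 0b undefined. 0b->0: no, a/bba meet in 1. 0b->1: ok.
aa: 1a undefined. 1a->0: ok.
ab: 1b undefined. 1b->0: no, b/bba meet in 1. 1b->1: ok.
All examples now run through 2 states with every (state, symbol) defined. Accept strings end in {1}, Reject strings end in {0}; accept={1}.

states=2 start=0 accept={1} delta: 0a->1 0b->1 1a->0 1b->1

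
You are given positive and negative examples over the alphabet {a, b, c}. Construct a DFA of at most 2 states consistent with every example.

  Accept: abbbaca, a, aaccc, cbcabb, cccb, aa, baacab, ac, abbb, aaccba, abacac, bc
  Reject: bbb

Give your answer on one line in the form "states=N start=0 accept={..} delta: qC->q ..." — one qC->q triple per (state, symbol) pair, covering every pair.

Fold the examples into a partial DFA from state 0: repeatedly fix the first undefined (state, symbol) met by the shortest-then-alphabetical prefix, trying targets in increasing order and rejecting any under which an Accept and a Reject string meet in one state with the same remainder; add a state when all current targets are rejected. Accepting states are where Accept strings end.
a: 0a undefined. 0a->0: no, abbb/bbb meet in 0 with "bbb" left. Open state 1: 0a->1.
b: 0b undefined. 0b->0: ok.
c: 0c undefined. 0c->0: no, cccb/bbb meet in 0. 0c->1: ok.
aa: 1a undefined. 1a->0: no, aa/bbb meet in 0. 1a->1: ok.
ab: 1b undefined. 1b->0: no, cbcabb/bbb meet in 0. 1b->1: ok.
ac: 1c undefined. 1c->0: no, aaccc/bbb meet in 0. 1c->1: ok.
All examples now run through 2 states with every (state, symbol) defined. Accept strings end in {1}, Reject strings end in {0}; accept={1}.

states=2 start=0 accept={1} delta: 0a->1 0b->0 0c->1 1a->1 1b->1 1c->1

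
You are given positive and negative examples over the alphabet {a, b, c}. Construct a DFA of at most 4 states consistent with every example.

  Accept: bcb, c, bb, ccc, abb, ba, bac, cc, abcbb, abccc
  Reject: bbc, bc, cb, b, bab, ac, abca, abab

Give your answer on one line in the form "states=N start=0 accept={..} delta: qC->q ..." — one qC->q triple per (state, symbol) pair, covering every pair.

states=4 start=0 accept={0,2} delta: 0a->1 0b->1 0c->0 1a->0 1b->2 1c->1 2a->0 2b->0 2c->3 3a->1 3b->1 3c->0

State merging on the prefix tree: take the shortest (then alphabetical) example prefix whose next move is undefined and point that move at state 0, else 1, else 2, ...; a target is out if some Accept/Reject pair would then sit in one state with the same input left (inseparable). If every existing state is out, open a new one.
a: 0a undefined. 0a->0: no, c/ac meet in 0 with "c" left. Open state 1: 0a->1.
b: 0b undefined. 0b->0: no, bcb/cb meet in 0 with "cb" left. 0b->1: ok.
c: 0c undefined. 0c->0: ok.
ab: 1b undefined. 1b->0: no, c/bbc meet in 0. 1b->1: no, bb/cb meet in 1. Open state 2: 1b->2.
ac: 1c undefined. 1c->0: no, bcb/cb meet in 1. 1c->1: ok.
ba: 1a undefined. 1a->0: ok.
aba: 2a undefined. 2a->0: ok.
abb: 2b undefined. 2b->0: ok.
abc: 2c undefined. 2c->0: no, c/bbc meet in 0. 2c->1: no, c/abca meet in 0. 2c->2: no, bcb/bbc meet in 2. Open state 3: 2c->3.
abca: 3a undefined. 3a->0: no, c/abca meet in 0. 3a->1: ok.
abcb: 3b undefined. 3b->0: no, abcbb/bc meet in 1. 3b->1: ok.
abcc: 3c undefined. 3c->0: ok.
All examples now run through 4 states with every (state, symbol) defined. Accept strings end in {0,2}, Reject strings end in {1,3}; accept={0,2}.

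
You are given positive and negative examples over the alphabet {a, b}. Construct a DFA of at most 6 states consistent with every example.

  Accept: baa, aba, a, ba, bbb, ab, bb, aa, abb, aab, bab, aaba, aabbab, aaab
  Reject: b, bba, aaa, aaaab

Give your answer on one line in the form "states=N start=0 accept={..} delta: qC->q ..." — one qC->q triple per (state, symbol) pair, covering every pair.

Fold the examples into a partial DFA from state 0: repeatedly fix the first undefined (state, symbol) met by the shortest-then-alphabetical prefix, trying targets in increasing order and rejecting any under which an Accept and a Reject string meet in one state with the same remainder; add a state when all current targets are rejected. Accepting states are where Accept strings end.
a: 0a undefined. 0a->0: no, a/aaa meet in 0. Open state 1: 0a->1.
b: 0b undefined. 0b->0: no, a/bba meet in 1. 0b->1: no, baa/aaa meet in 1 with "aa" left. Open state 2: 0b->2.
aa: 1a undefined. 1a->0: no, a/aaa meet in 1. 1a->1: no, a/aaa meet in 1. 1a->2: no, ba/aaa meet in 2 with "a" left. Open state 3: 1a->3.
ab: 1b undefined. 1b->0: no, abb/b meet in 2. 1b->1: ok.
ba: 2a undefined. 2a->0: no, bab/b meet in 2. 2a->1: ok.
bb: 2b undefined. 2b->0: no, a/bba meet in 1. 2b->1: no, baa/bba meet in 3. 2b->2: no, a/bba meet in 1. 2b->3: ok.
aaa: 3a undefined. 3a->0: no, a/aaaab meet in 1. 3a->1: no, a/bba meet in 1. 3a->2: no, a/aaaab meet in 1. 3a->3: no, baa/bba meet in 3. Open state 4: 3a->4.
aab: 3b undefined. 3b->0: ok.
aaaa: 4a undefined. 4a->0: ok.
aaab: 4b undefined. 4b->0: ok.
All examples now run through 5 states with every (state, symbol) defined. Accept strings end in {0,1,3}, Reject strings end in {2,4}; accept={0,1,3}.

states=5 start=0 accept={0,1,3} delta: 0a->1 0b->2 1a->3 1b->1 2a->1 2b->3 3a->4 3b->0 4a->0 4b->0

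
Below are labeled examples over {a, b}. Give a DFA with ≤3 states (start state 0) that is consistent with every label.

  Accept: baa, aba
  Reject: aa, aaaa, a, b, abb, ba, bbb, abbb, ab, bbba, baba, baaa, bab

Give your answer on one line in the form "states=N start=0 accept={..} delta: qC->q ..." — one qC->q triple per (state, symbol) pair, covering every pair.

states=3 start=0 accept={0} delta: 0a->1 0b->1 1a->2 1b->2 2a->0 2b->1

Fold the examples into a partial DFA from state 0: repeatedly fix the first undefined (state, symbol) met by the shortest-then-alphabetical prefix, trying targets in increasing order and rejecting any under which an Accept and a Reject string meet in one state with the same remainder; add a state when all current targets are rejected. Accepting states are where Accept strings end.
a: 0a undefined. 0a->0: no, aba/ba meet in 0 with "ba" left. Open state 1: 0a->1.
b: 0b undefined. 0b->0: no, baa/aa meet in 1 with "a" left. 0b->1: ok.
aa: 1a undefined. 1a->0: no, baa/a meet in 1. 1a->1: no, baa/aa meet in 1. Open state 2: 1a->2.
ab: 1b undefined. 1b->0: no, aba/a meet in 1. 1b->1: no, aba/aa meet in 2. 1b->2: ok.
aaa: 2a undefined. 2a->0: ok.
abb: 2b undefined. 2b->0: no, baa/abb meet in 0. 2b->1: ok.
All examples now run through 3 states with every (state, symbol) defined. Accept strings end in {0}, Reject strings end in {1,2}; accept={0}.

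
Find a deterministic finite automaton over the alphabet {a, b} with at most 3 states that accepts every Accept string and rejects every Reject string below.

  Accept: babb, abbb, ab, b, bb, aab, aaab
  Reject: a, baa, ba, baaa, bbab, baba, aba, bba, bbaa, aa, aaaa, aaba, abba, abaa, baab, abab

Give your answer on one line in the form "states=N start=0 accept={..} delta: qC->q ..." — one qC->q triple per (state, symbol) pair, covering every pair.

states=3 start=0 accept={1} delta: 0a->0 0b->1 1a->2 1b->1 2a->2 2b->0

Fold the examples into a partial DFA from state 0: repeatedly fix the first undefined (state, symbol) met by the shortest-then-alphabetical prefix, trying targets in increasing order and rejecting any under which an Accept and a Reject string meet in one state with the same remainder; add a state when all current targets are rejected. Accepting states are where Accept strings end.
a: 0a undefined. 0a->0: ok.
b: 0b undefined. 0b->0: no, babb/a meet in 0. Open state 1: 0b->1.
ba: 1a undefined. 1a->0: no, ab/baab meet in 1. 1a->1: no, ab/baa meet in 1. Open state 2: 1a->2.
bb: 1b undefined. 1b->0: no, abbb/bbab meet in 1. 1b->1: ok.
baa: 2a undefined. 2a->0: no, abbb/baab meet in 1. 2a->1: no, abbb/baa meet in 1. 2a->2: ok.
bab: 2b undefined. 2b->0: ok.
All examples now run through 3 states with every (state, symbol) defined. Accept strings end in {1}, Reject strings end in {0,2}; accept={1}.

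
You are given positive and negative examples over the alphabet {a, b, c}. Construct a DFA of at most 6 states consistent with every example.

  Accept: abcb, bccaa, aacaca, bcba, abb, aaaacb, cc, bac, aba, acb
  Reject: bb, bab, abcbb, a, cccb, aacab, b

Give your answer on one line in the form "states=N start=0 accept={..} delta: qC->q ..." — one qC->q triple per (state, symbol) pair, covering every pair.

State merging on the prefix tree: take the shortest (then alphabetical) example prefix whose next move is undefined and point that move at state 0, else 1, else 2, ...; a target is out if some Accept/Reject pair would then sit in one state with the same input left (inseparable). If every existing state is out, open a new one.
a: 0a undefined. 0a->0: no, abb/bb meet in 0 with "bb" left. Open state 1: 0a->1.
b: 0b undefined. 0b->0: ok.
c: 0c undefined. 0c->0: no, bcba/a meet in 1. 0c->1: ok.
aa: 1a undefined. 1a->0: no, aacaca/bb meet in 0. 1a->1: ok.
ab: 1b undefined. 1b->0: no, abcb/bb meet in 0. 1b->1: no, bcba/bab meet in 1. Open state 2: 1b->2.
ac: 1c undefined. 1c->0: no, bccaa/a meet in 1. 1c->1: no, bccaa/a meet in 1. 1c->2: no, abcb/cccb meet in 2 with "cb" left. Open state 3: 1c->3.
aba: 2a undefined. 2a->0: no, bcba/bb meet in 0. 2a->1: no, bcba/a meet in 1. 2a->2: no, bcba/bab meet in 2. 2a->3: ok.
abb: 2b undefined. 2b->0: no, abb/bb meet in 0. 2b->1: no, abb/a meet in 1. 2b->2: no, abb/bab meet in 2. 2b->3: ok.
abc: 2c undefined. 2c->0: no, abcb/bb meet in 0. 2c->1: no, abcb/bab meet in 2. 2c->2: no, aaaacb/abcbb meet in 3 with "b" left. 2c->3: ok.
acb: 3b undefined. 3b->0: no, abcb/bb meet in 0. 3b->1: no, abcb/a meet in 1. 3b->2: no, abcb/bab meet in 2. 3b->3: no, abcb/abcbb meet in 3. Open state 4: 3b->4.
ccc: 3c undefined. 3c->0: ok.
aaca: 3a undefined. 3a->0: no, bccaa/a meet in 1. 3a->1: no, bccaa/a meet in 1. 3a->2: no, bccaa/aacab meet in 3. 3a->3: no, abcb/aacab meet in 4. 3a->4: ok.
aacab: 4b undefined. 4b->0: ok.
aacac: 4c undefined. 4c->0: no, aacaca/a meet in 1. 4c->1: no, aacaca/a meet in 1. 4c->2: ok.
bccaa: 4a undefined. 4a->0: no, bccaa/bb meet in 0. 4a->1: no, bccaa/a meet in 1. 4a->2: no, bccaa/bab meet in 2. 4a->3: ok.
All examples now run through 5 states with every (state, symbol) defined. Accept strings end in {3,4}, Reject strings end in {0,1,2}; accept={3,4}.

states=5 start=0 accept={3,4} delta: 0a->1 0b->0 0c->1 1a->1 1b->2 1c->3 2a->3 2b->3 2c->3 3a->4 3b->4 3c->0 4a->3 4b->0 4c->2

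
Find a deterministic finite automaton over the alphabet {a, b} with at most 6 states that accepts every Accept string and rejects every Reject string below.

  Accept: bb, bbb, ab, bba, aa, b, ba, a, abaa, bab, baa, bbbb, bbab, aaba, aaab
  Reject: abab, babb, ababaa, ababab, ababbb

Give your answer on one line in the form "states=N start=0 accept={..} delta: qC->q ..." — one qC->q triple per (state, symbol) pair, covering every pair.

states=4 start=0 accept={0,1,2} delta: 0a->1 0b->0 1a->0 1b->2 2a->2 2b->3 3a->3 3b->3

Fold the examples into a partial DFA from state 0: repeatedly fix the first undefined (state, symbol) met by the shortest-then-alphabetical prefix, trying targets in increasing order and rejecting any under which an Accept and a Reject string meet in one state with the same remainder; add a state when all current targets are rejected. Accepting states are where Accept strings end.
a: 0a undefined. 0a->0: no, bab/abab meet in 0 with "bab" left. Open state 1: 0a->1.
b: 0b undefined. 0b->0: ok.
aa: 1a undefined. 1a->0: ok.
ab: 1b undefined. 1b->0: no, bb/abab meet in 0. 1b->1: no, bb/abab meet in 0. Open state 2: 1b->2.
aba: 2a undefined. 2a->0: no, bb/abab meet in 0. 2a->1: no, bb/ababaa meet in 0. 2a->2: ok.
abab: 2b undefined. 2b->0: no, bb/abab meet in 0. 2b->1: no, bb/ababab meet in 0. 2b->2: no, ab/abab meet in 2. Open state 3: 2b->3.
ababa: 3a undefined. 3a->0: no, bb/ababab meet in 0. 3a->1: no, bb/ababaa meet in 0. 3a->2: no, ab/ababaa meet in 2. 3a->3: ok.
ababb: 3b undefined. 3b->0: no, bb/ababab meet in 0. 3b->1: no, ab/ababbb meet in 2. 3b->2: no, ab/ababab meet in 2. 3b->3: ok.
All examples now run through 4 states with every (state, symbol) defined. Accept strings end in {0,1,2}, Reject strings end in {3}; accept={0,1,2}.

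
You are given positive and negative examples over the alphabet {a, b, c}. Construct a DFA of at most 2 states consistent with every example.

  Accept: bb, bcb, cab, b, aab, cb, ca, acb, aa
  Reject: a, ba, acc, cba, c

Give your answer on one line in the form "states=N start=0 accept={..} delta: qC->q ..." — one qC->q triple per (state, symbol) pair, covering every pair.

Fold the examples into a partial DFA from state 0: repeatedly fix the first undefined (state, symbol) met by the shortest-then-alphabetical prefix, trying targets in increasing order and rejecting any under which an Accept and a Reject string meet in one state with the same remainder; add a state when all current targets are rejected. Accepting states are where Accept strings end.
a: 0a undefined. 0a->0: no, aa/a meet in 0. Open state 1: 0a->1.
b: 0b undefined. 0b->0: ok.
c: 0c undefined. 0c->0: no, bb/c meet in 0. 0c->1: ok.
aa: 1a undefined. 1a->0: ok.
ac: 1c undefined. 1c->0: ok.
cb: 1b undefined. 1b->0: ok.
All examples now run through 2 states with every (state, symbol) defined. Accept strings end in {0}, Reject strings end in {1}; accept={0}.

states=2 start=0 accept={0} delta: 0a->1 0b->0 0c->1 1a->0 1b->0 1c->0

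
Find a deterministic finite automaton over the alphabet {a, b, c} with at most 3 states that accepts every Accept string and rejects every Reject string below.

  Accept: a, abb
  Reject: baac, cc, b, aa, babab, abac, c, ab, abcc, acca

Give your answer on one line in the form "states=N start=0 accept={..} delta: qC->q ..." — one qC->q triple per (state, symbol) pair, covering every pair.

Grow the machine one transition at a time. Run the examples from 0; the earliest place one falls off (shortest prefix, ties alphabetical) gets sent to the lowest-numbered state that keeps every Accept/Reject pair distinguishable — a pair clashes when both reach the same state with identical unread suffix — and to a fresh state only if none does.
a: 0a undefined. 0a->0: no, a/aa meet in 0. Open state 1: 0a->1.
b: 0b undefined. 0b->0: ok.
c: 0c undefined. 0c->0: ok.
aa: 1a undefined. 1a->0: ok.
ab: 1b undefined. 1b->0: no, abb/baac meet in 0. 1b->1: no, a/ab meet in 1. Open state 2: 1b->2.
ac: 1c undefined. 1c->0: no, a/acca meet in 1. 1c->1: ok.
aba: 2a undefined. 2a->0: ok.
abb: 2b undefined. 2b->0: no, abb/baac meet in 0. 2b->1: ok.
abc: 2c undefined. 2c->0: ok.
All examples now run through 3 states with every (state, symbol) defined. Accept strings end in {1}, Reject strings end in {0,2}; accept={1}.

states=3 start=0 accept={1} delta: 0a->1 0b->0 0c->0 1a->0 1b->2 1c->1 2a->0 2b->1 2c->0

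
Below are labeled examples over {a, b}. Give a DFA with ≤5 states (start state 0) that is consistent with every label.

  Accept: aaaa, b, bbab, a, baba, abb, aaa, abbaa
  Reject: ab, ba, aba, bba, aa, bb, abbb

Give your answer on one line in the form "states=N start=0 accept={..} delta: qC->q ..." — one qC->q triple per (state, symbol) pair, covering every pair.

states=4 start=0 accept={0,1} delta: 0a->1 0b->1 1a->2 1b->3 2a->0 2b->0 3a->2 3b->1

State merging on the prefix tree: take the shortest (then alphabetical) example prefix whose next move is undefined and point that move at state 0, else 1, else 2, ...; a target is out if some Accept/Reject pair would then sit in one state with the same input left (inseparable). If every existing state is out, open a new one.
a: 0a undefined. 0a->0: no, aaaa/aa meet in 0. Open state 1: 0a->1.
b: 0b undefined. 0b->0: no, b/bb meet in 0. 0b->1: ok.
aa: 1a undefined. 1a->0: no, aaaa/ba meet in 0. 1a->1: no, aaaa/ba meet in 1. Open state 2: 1a->2.
ab: 1b undefined. 1b->0: no, b/aba meet in 1. 1b->1: no, b/ab meet in 1. 1b->2: no, aaa/aba meet in 2 with "a" left. Open state 3: 1b->3.
aaa: 2a undefined. 2a->0: ok.
aba: 3a undefined. 3a->0: no, aaa/aba meet in 0. 3a->1: no, aaaa/aba meet in 1. 3a->2: ok.
abb: 3b undefined. 3b->0: no, aaaa/abbb meet in 1. 3b->1: ok.
bab: 2b undefined. 2b->0: ok.
All examples now run through 4 states with every (state, symbol) defined. Accept strings end in {0,1}, Reject strings end in {2,3}; accept={0,1}.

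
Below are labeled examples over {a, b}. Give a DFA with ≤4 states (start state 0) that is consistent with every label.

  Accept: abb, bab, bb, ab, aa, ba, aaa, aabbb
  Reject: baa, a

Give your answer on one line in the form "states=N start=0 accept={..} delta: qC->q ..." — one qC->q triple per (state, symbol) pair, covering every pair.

states=3 start=0 accept={0,2} delta: 0a->1 0b->2 1a->2 1b->0 2a->0 2b->0

Fold the examples into a partial DFA from state 0: repeatedly fix the first undefined (state, symbol) met by the shortest-then-alphabetical prefix, trying targets in increasing order and rejecting any under which an Accept and a Reject string meet in one state with the same remainder; add a state when all current targets are rejected. Accepting states are where Accept strings end.
a: 0a undefined. 0a->0: no, aa/a meet in 0. Open state 1: 0a->1.
b: 0b undefined. 0b->0: no, aa/baa meet in 1 with "a" left. 0b->1: no, aaa/baa meet in 1 with "aa" left. Open state 2: 0b->2.
aa: 1a undefined. 1a->0: no, aaa/a meet in 1. 1a->1: no, aa/a meet in 1. 1a->2: ok.
ab: 1b undefined. 1b->0: ok.
ba: 2a undefined. 2a->0: ok.
bb: 2b undefined. 2b->0: ok.
All examples now run through 3 states with every (state, symbol) defined. Accept strings end in {0,2}, Reject strings end in {1}; accept={0,2}.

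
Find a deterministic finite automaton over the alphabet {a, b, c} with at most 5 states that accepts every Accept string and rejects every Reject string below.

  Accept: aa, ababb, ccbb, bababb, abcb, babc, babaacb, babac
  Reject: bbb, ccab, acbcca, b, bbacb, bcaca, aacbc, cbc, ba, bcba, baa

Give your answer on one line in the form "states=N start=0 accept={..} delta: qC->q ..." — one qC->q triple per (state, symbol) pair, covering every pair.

states=4 start=0 accept={0,3} delta: 0a->0 0b->1 0c->0 1a->2 1b->0 1c->2 2a->1 2b->3 2c->3 3a->2 3b->0 3c->0

State merging on the prefix tree: take the shortest (then alphabetical) example prefix whose next move is undefined and point that move at state 0, else 1, else 2, ...; a target is out if some Accept/Reject pair would then sit in one state with the same input left (inseparable). If every existing state is out, open a new one.
a: 0a undefined. 0a->0: ok.
b: 0b undefined. 0b->0: no, aa/bbb meet in 0. Open state 1: 0b->1.
c: 0c undefined. 0c->0: ok.
ba: 1a undefined. 1a->0: no, aa/ba meet in 0. 1a->1: no, ababb/bbb meet in 1 with "bb" left. Open state 2: 1a->2.
bb: 1b undefined. 1b->0: ok.
bc: 1c undefined. 1c->0: no, aa/acbcca meet in 0. 1c->1: no, aa/bcba meet in 0. 1c->2: ok.
baa: 2a undefined. 2a->0: no, aa/bcaca meet in 0. 2a->1: ok.
bab: 2b undefined. 2b->0: no, aa/bcba meet in 0. 2b->1: no, abcb/bbb meet in 1. 2b->2: no, ababb/aacbc meet in 2. Open state 3: 2b->3.
baba: 3a undefined. 3a->0: no, aa/bcba meet in 0. 3a->1: no, bababb/bbb meet in 1. 3a->2: ok.
babc: 3c undefined. 3c->0: ok.
ababb: 3b undefined. 3b->0: ok.
acbcc: 2c undefined. 2c->0: no, aa/acbcca meet in 0. 2c->1: no, babac/bbb meet in 1. 2c->2: no, babac/aacbc meet in 2. 2c->3: ok.
All examples now run through 4 states with every (state, symbol) defined. Accept strings end in {0,3}, Reject strings end in {1,2}; accept={0,3}.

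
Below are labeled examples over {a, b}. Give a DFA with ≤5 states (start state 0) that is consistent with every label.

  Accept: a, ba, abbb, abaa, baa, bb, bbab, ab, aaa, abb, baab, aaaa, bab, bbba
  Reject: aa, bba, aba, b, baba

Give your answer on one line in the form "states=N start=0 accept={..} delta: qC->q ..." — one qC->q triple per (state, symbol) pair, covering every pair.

states=5 start=0 accept={1,3,4} delta: 0a->1 0b->2 1a->2 1b->1 2a->3 2b->4 3a->1 3b->1 4a->2 4b->0

Grow the machine one transition at a time. Run the examples from 0; the earliest place one falls off (shortest prefix, ties alphabetical) gets sent to the lowest-numbered state that keeps every Accept/Reject pair distinguishable — a pair clashes when both reach the same state with identical unread suffix — and to a fresh state only if none does.
a: 0a undefined. 0a->0: no, a/aa meet in 0. Open state 1: 0a->1.
b: 0b undefined. 0b->0: no, a/bba meet in 1. 0b->1: no, a/b meet in 1. Open state 2: 0b->2.
aa: 1a undefined. 1a->0: no, aaaa/aa meet in 0. 1a->1: no, a/aa meet in 1. 1a->2: ok.
ab: 1b undefined. 1b->0: no, a/aba meet in 1. 1b->1: ok.
ba: 2a undefined. 2a->0: no, ba/baba meet in 0. 2a->1: no, baa/aa meet in 2. 2a->2: no, ba/aa meet in 2. Open state 3: 2a->3.
bb: 2b undefined. 2b->0: no, a/bba meet in 1. 2b->1: no, bbba/aa meet in 2. 2b->2: no, ba/bba meet in 3. 2b->3: no, baa/bba meet in 3 with "a" left. Open state 4: 2b->4.
baa: 3a undefined. 3a->0: no, baab/aa meet in 2. 3a->1: ok.
bab: 3b undefined. 3b->0: no, a/baba meet in 1. 3b->1: ok.
bba: 4a undefined. 4a->0: no, bbab/aa meet in 2. 4a->1: no, a/bba meet in 1. 4a->2: ok.
bbb: 4b undefined. 4b->0: ok.
All examples now run through 5 states with every (state, symbol) defined. Accept strings end in {1,3,4}, Reject strings end in {2}; accept={1,3,4}.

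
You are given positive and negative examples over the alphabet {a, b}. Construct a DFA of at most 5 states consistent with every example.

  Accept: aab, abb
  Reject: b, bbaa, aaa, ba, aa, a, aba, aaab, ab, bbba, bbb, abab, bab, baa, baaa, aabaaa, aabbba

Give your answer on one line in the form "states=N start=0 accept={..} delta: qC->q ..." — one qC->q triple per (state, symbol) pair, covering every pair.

states=4 start=0 accept={3} delta: 0a->1 0b->0 1a->2 1b->2 2a->0 2b->3 3a->0 3b->0

Fold the examples into a partial DFA from state 0: repeatedly fix the first undefined (state, symbol) met by the shortest-then-alphabetical prefix, trying targets in increasing order and rejecting any under which an Accept and a Reject string meet in one state with the same remainder; add a state when all current targets are rejected. Accepting states are where Accept strings end.
a: 0a undefined. 0a->0: no, aab/b meet in 0 with "b" left. Open state 1: 0a->1.
b: 0b undefined. 0b->0: ok.
aa: 1a undefined. 1a->0: no, aab/b meet in 0. 1a->1: no, aab/aaab meet in 1 with "b" left. Open state 2: 1a->2.
ab: 1b undefined. 1b->0: no, abb/b meet in 0. 1b->1: no, aab/abab meet in 2 with "b" left. 1b->2: ok.
aaa: 2a undefined. 2a->0: ok.
aab: 2b undefined. 2b->0: no, aab/b meet in 0. 2b->1: no, aab/ba meet in 1. 2b->2: no, aab/bbaa meet in 2. Open state 3: 2b->3.
aaba: 3a undefined. 3a->0: ok.
aabb: 3b undefined. 3b->0: ok.
All examples now run through 4 states with every (state, symbol) defined. Accept strings end in {3}, Reject strings end in {0,1,2}; accept={3}.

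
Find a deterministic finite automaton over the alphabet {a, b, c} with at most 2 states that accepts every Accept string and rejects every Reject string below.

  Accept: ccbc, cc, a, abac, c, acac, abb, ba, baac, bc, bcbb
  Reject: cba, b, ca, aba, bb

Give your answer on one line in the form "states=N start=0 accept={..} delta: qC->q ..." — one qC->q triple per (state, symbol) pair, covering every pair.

states=2 start=0 accept={1} delta: 0a->1 0b->0 0c->1 1a->0 1b->1 1c->1

Grow the machine one transition at a time. Run the examples from 0; the earliest place one falls off (shortest prefix, ties alphabetical) gets sent to the lowest-numbered state that keeps every Accept/Reject pair distinguishable — a pair clashes when both reach the same state with identical unread suffix — and to a fresh state only if none does.
a: 0a undefined. 0a->0: no, abb/bb meet in 0 with "bb" left. Open state 1: 0a->1.
b: 0b undefined. 0b->0: ok.
c: 0c undefined. 0c->0: no, ccbc/b meet in 0. 0c->1: ok.
ab: 1b undefined. 1b->0: no, a/cba meet in 1. 1b->1: ok.
ac: 1c undefined. 1c->0: no, cc/b meet in 0. 1c->1: ok.
ca: 1a undefined. 1a->0: ok.
All examples now run through 2 states with every (state, symbol) defined. Accept strings end in {1}, Reject strings end in {0}; accept={1}.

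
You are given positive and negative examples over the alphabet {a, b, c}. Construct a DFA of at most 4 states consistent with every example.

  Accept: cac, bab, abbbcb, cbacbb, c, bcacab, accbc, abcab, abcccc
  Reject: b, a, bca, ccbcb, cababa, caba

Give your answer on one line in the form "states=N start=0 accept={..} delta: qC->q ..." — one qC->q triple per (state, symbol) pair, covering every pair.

Fold the examples into a partial DFA from state 0: repeatedly fix the first undefined (state, symbol) met by the shortest-then-alphabetical prefix, trying targets in increasing order and rejecting any under which an Accept and a Reject string meet in one state with the same remainder; add a state when all current targets are rejected. Accepting states are where Accept strings end.
a: 0a undefined. 0a->0: ok.
b: 0b undefined. 0b->0: no, bab/b meet in 0. Open state 1: 0b->1.
c: 0c undefined. 0c->0: no, cac/a meet in 0. 0c->1: no, c/b meet in 1. Open state 2: 0c->2.
ba: 1a undefined. 1a->0: no, bab/b meet in 1. 1a->1: ok.
bc: 1c undefined. 1c->0: no, abcab/b meet in 1. 1c->1: no, abcccc/b meet in 1. 1c->2: ok.
ca: 2a undefined. 2a->0: no, bcacab/b meet in 1. 2a->1: ok.
cb: 2b undefined. 2b->0: no, cbacbb/b meet in 1. 2b->1: ok.
cc: 2c undefined. 2c->0: no, abcccc/a meet in 0. 2c->1: no, abcccc/b meet in 1. 2c->2: ok.
abb: 1b undefined. 1b->0: no, bab/a meet in 0. 1b->1: no, bab/b meet in 1. 1b->2: no, abbbcb/b meet in 1. Open state 3: 1b->3.
abbb: 3b undefined. 3b->0: no, abbbcb/b meet in 1. 3b->1: no, abbbcb/b meet in 1. 3b->2: no, abbbcb/b meet in 1. 3b->3: ok.
caba: 3a undefined. 3a->0: ok.
abbbc: 3c undefined. 3c->0: no, abbbcb/b meet in 1. 3c->1: ok.
All examples now run through 4 states with every (state, symbol) defined. Accept strings end in {2,3}, Reject strings end in {0,1}; accept={2,3}.

states=4 start=0 accept={2,3} delta: 0a->0 0b->1 0c->2 1a->1 1b->3 1c->2 2a->1 2b->1 2c->2 3a->0 3b->3 3c->1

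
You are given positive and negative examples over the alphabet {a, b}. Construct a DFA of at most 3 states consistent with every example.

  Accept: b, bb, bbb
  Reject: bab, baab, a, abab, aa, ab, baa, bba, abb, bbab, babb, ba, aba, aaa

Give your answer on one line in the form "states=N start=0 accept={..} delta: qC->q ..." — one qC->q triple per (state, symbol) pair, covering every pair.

states=2 start=0 accept={0} delta: 0a->1 0b->0 1a->1 1b->1

State merging on the prefix tree: take the shortest (then alphabetical) example prefix whose next move is undefined and point that move at state 0, else 1, else 2, ...; a target is out if some Accept/Reject pair would then sit in one state with the same input left (inseparable). If every existing state is out, open a new one.
a: 0a undefined. 0a->0: no, b/ab meet in 0 with "b" left. Open state 1: 0a->1.
b: 0b undefined. 0b->0: ok.
aa: 1a undefined. 1a->0: no, b/baab meet in 0. 1a->1: ok.
ab: 1b undefined. 1b->0: no, b/bab meet in 0. 1b->1: ok.
All examples now run through 2 states with every (state, symbol) defined. Accept strings end in {0}, Reject strings end in {1}; accept={0}.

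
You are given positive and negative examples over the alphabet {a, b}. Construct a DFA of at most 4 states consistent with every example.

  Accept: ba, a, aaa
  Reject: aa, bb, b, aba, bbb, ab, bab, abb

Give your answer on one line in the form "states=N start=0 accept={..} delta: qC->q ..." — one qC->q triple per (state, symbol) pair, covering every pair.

Fold the examples into a partial DFA from state 0: repeatedly fix the first undefined (state, symbol) met by the shortest-then-alphabetical prefix, trying targets in increasing order and rejecting any under which an Accept and a Reject string meet in one state with the same remainder; add a state when all current targets are rejected. Accepting states are where Accept strings end.
a: 0a undefined. 0a->0: no, ba/aba meet in 0 with "ba" left. Open state 1: 0a->1.
b: 0b undefined. 0b->0: ok.
aa: 1a undefined. 1a->0: ok.
ab: 1b undefined. 1b->0: no, ba/aba meet in 1. 1b->1: no, ba/ab meet in 1. Open state 2: 1b->2.
aba: 2a undefined. 2a->0: ok.
abb: 2b undefined. 2b->0: ok.
All examples now run through 3 states with every (state, symbol) defined. Accept strings end in {1}, Reject strings end in {0,2}; accept={1}.

states=3 start=0 accept={1} delta: 0a->1 0b->0 1a->0 1b->2 2a->0 2b->0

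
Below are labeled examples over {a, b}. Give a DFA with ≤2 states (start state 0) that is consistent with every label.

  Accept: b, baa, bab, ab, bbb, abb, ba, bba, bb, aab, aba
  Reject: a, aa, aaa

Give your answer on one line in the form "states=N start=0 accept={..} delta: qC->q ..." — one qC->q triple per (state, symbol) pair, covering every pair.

states=2 start=0 accept={1} delta: 0a->0 0b->1 1a->1 1b->1

Fold the examples into a partial DFA from state 0: repeatedly fix the first undefined (state, symbol) met by the shortest-then-alphabetical prefix, trying targets in increasing order and rejecting any under which an Accept and a Reject string meet in one state with the same remainder; add a state when all current targets are rejected. Accepting states are where Accept strings end.
a: 0a undefined. 0a->0: ok.
b: 0b undefined. 0b->0: no, b/a meet in 0. Open state 1: 0b->1.
ba: 1a undefined. 1a->0: no, baa/a meet in 0. 1a->1: ok.
bb: 1b undefined. 1b->0: no, bab/a meet in 0. 1b->1: ok.
All examples now run through 2 states with every (state, symbol) defined. Accept strings end in {1}, Reject strings end in {0}; accept={1}.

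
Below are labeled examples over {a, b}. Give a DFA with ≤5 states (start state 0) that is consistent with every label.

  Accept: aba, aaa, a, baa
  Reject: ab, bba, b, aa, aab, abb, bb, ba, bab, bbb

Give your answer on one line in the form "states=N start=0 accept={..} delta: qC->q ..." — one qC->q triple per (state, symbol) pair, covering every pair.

Grow the machine one transition at a time. Run the examples from 0; the earliest place one falls off (shortest prefix, ties alphabetical) gets sent to the lowest-numbered state that keeps every Accept/Reject pair distinguishable — a pair clashes when both reach the same state with identical unread suffix — and to a fresh state only if none does.
a: 0a undefined. 0a->0: no, aba/ba meet in 0 with "ba" left. Open state 1: 0a->1.
b: 0b undefined. 0b->0: no, a/bba meet in 1. 0b->1: no, aba/bba meet in 1 with "ba" left. Open state 2: 0b->2.
aa: 1a undefined. 1a->0: ok.
ab: 1b undefined. 1b->0: ok.
ba: 2a undefined. 2a->0: ok.
bb: 2b undefined. 2b->0: no, aba/bba meet in 1. 2b->1: no, aba/bb meet in 1. 2b->2: ok.
All examples now run through 3 states with every (state, symbol) defined. Accept strings end in {1}, Reject strings end in {0,2}; accept={1}.

states=3 start=0 accept={1} delta: 0a->1 0b->2 1a->0 1b->0 2a->0 2b->2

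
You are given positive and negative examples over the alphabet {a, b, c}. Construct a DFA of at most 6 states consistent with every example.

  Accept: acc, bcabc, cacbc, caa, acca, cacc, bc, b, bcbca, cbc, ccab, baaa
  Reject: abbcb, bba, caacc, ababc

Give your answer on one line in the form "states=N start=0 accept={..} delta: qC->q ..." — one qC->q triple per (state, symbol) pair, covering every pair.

states=5 start=0 accept={1,2,3} delta: 0a->0 0b->1 0c->1 1a->2 1b->0 1c->2 2a->3 2b->2 2c->4 3a->1 3b->1 3c->2 4a->1 4b->0 4c->1

Fold the examples into a partial DFA from state 0: repeatedly fix the first undefined (state, symbol) met by the shortest-then-alphabetical prefix, trying targets in increasing order and rejecting any under which an Accept and a Reject string meet in one state with the same remainder; add a state when all current targets are rejected. Accepting states are where Accept strings end.
a: 0a undefined. 0a->0: ok.
b: 0b undefined. 0b->0: no, bc/ababc meet in 0 with "c" left. Open state 1: 0b->1.
c: 0c undefined. 0c->0: no, acc/caacc meet in 0. 0c->1: ok.
ba: 1a undefined. 1a->0: no, acc/caacc meet in 1 with "c" left. 1a->1: no, cacc/caacc meet in 1 with "cc" left. Open state 2: 1a->2.
bb: 1b undefined. 1b->0: ok.
bc: 1c undefined. 1c->0: no, acc/abbcb meet in 0. 1c->1: no, bcabc/ababc meet in 2 with "bc" left. 1c->2: ok.
baa: 2a undefined. 2a->0: no, acc/caacc meet in 2. 2a->1: no, ccab/abbcb meet in 0. 2a->2: no, bcabc/ababc meet in 2 with "bc" left. Open state 3: 2a->3.
bcb: 2b undefined. 2b->0: no, b/ababc meet in 1. 2b->1: no, acc/ababc meet in 2. 2b->2: ok.
cac: 2c undefined. 2c->0: no, bcbca/abbcb meet in 0. 2c->1: no, cacbc/ababc meet in 1. 2c->2: no, acc/ababc meet in 2. 2c->3: no, caa/ababc meet in 3. Open state 4: 2c->4.
baaa: 3a undefined. 3a->0: no, baaa/abbcb meet in 0. 3a->1: ok.
bcab: 3b undefined. 3b->0: no, ccab/abbcb meet in 0. 3b->1: ok.
caac: 3c undefined. 3c->0: no, b/caacc meet in 1. 3c->1: no, acc/caacc meet in 2. 3c->2: ok.
cacb: 4b undefined. 4b->0: ok.
cacc: 4c undefined. 4c->0: no, cacc/abbcb meet in 0. 4c->1: ok.
bcbca: 4a undefined. 4a->0: no, bcbca/abbcb meet in 0. 4a->1: ok.
All examples now run through 5 states with every (state, symbol) defined. Accept strings end in {1,2,3}, Reject strings end in {0,4}; accept={1,2,3}.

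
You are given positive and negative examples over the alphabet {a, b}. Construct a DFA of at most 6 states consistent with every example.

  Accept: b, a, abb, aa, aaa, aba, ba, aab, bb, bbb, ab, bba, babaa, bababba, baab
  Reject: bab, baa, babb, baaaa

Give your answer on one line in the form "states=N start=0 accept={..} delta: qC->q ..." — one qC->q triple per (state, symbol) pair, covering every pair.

State merging on the prefix tree: take the shortest (then alphabetical) example prefix whose next move is undefined and point that move at state 0, else 1, else 2, ...; a target is out if some Accept/Reject pair would then sit in one state with the same input left (inseparable). If every existing state is out, open a new one.
a: 0a undefined. 0a->0: ok.
b: 0b undefined. 0b->0: no, b/bab meet in 0. Open state 1: 0b->1.
ba: 1a undefined. 1a->0: no, b/bab meet in 1. 1a->1: no, b/baa meet in 1. Open state 2: 1a->2.
bb: 1b undefined. 1b->0: ok.
baa: 2a undefined. 2a->0: no, a/baa meet in 0. 2a->1: no, b/baa meet in 1. 2a->2: no, aba/baa meet in 2. Open state 3: 2a->3.
bab: 2b undefined. 2b->0: no, b/babb meet in 1. 2b->1: no, b/bab meet in 1. 2b->2: no, aba/bab meet in 2. 2b->3: no, babaa/baaaa meet in 3 with "aa" left. Open state 4: 2b->4.
baaa: 3a undefined. 3a->0: no, a/baaaa meet in 0. 3a->1: no, aba/baaaa meet in 2. 3a->2: ok.
baab: 3b undefined. 3b->0: ok.
baba: 4a undefined. 4a->0: ok.
babb: 4b undefined. 4b->0: no, a/babb meet in 0. 4b->1: no, b/babb meet in 1. 4b->2: no, aba/babb meet in 2. 4b->3: ok.
All examples now run through 5 states with every (state, symbol) defined. Accept strings end in {0,1,2}, Reject strings end in {3,4}; accept={0,1,2}.

states=5 start=0 accept={0,1,2} delta: 0a->0 0b->1 1a->2 1b->0 2a->3 2b->4 3a->2 3b->0 4a->0 4b->3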